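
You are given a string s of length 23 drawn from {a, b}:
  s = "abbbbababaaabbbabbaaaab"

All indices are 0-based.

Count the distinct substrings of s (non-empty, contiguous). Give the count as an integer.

sorted suffixes:
  #0 SA[0]=18  'aaaab'
  #1 SA[1]=19  'aaab'
  #2 SA[2]=9  'aaabbbabbaaaab'
  #3 SA[3]=20  'aab'
  #4 SA[4]=10  'aabbbabbaaaab'
  #5 SA[5]=21  'ab'
  #6 SA[6]=7  'abaaabbbabbaaaab'
  #7 SA[7]=5  'ababaaabbbabbaaaab'
  #8 SA[8]=15  'abbaaaab'
  #9 SA[9]=11  'abbbabbaaaab'
  #10 SA[10]=0  'abbbbababaaabbbabbaaaab'
  #11 SA[11]=22  'b'
  #12 SA[12]=17  'baaaab'
  #13 SA[13]=8  'baaabbbabbaaaab'
  #14 SA[14]=6  'babaaabbbabbaaaab'
  #15 SA[15]=4  'bababaaabbbabbaaaab'
  #16 SA[16]=14  'babbaaaab'
  #17 SA[17]=16  'bbaaaab'
  #18 SA[18]=3  'bbababaaabbbabbaaaab'
  #19 SA[19]=13  'bbabbaaaab'
  #20 SA[20]=2  'bbbababaaabbbabbaaaab'
  #21 SA[21]=12  'bbbabbaaaab'
  #22 SA[22]=1  'bbbbababaaabbbabbaaaab'

SA = [18, 19, 9, 20, 10, 21, 7, 5, 15, 11, 0, 22, 17, 8, 6, 4, 14, 16, 3, 13, 2, 12, 1]
[i] adj suffixes → lcp
  [1] 18/19 → 3 ('aaa')
  [2] 19/9 → 4 ('aaab')
  [3] 9/20 → 2 ('aa')
  [4] 20/10 → 3 ('aab')
  [5] 10/21 → 1 ('a')
  [6] 21/7 → 2 ('ab')
  [7] 7/5 → 3 ('aba')
  [8] 5/15 → 2 ('ab')
  [9] 15/11 → 3 ('abb')
  [10] 11/0 → 4 ('abbb')
  [11] 0/22 → 0 ('')
  [12] 22/17 → 1 ('b')
  [13] 17/8 → 4 ('baaa')
  [14] 8/6 → 2 ('ba')
  [15] 6/4 → 4 ('baba')
  [16] 4/14 → 3 ('bab')
  [17] 14/16 → 1 ('b')
  [18] 16/3 → 3 ('bba')
  [19] 3/13 → 4 ('bbab')
  [20] 13/2 → 2 ('bb')
  [21] 2/12 → 5 ('bbbab')
  [22] 12/1 → 3 ('bbb')

n(n+1)/2 = 23·24/2 = 276
Σ LCP = 0 + 3 + 4 + 2 + 3 + 1 + 2 + 3 + 2 + 3 + 4 + 0 + 1 + 4 + 2 + 4 + 3 + 1 + 3 + 4 + 2 + 5 + 3 = 59
distinct = 276 − 59 = 217

217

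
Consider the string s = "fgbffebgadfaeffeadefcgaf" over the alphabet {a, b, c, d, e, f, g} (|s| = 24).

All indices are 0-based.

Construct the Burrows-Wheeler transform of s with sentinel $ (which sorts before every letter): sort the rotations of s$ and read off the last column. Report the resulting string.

fegfggefaaffdaadeffeb$bcf

rank  rotation                   last
    0  $fgbffebgadfaeffeadefcgaf  f
    1  adefcgaf$fgbffebgadfaeffe  e
    2  adfaeffeadefcgaf$fgbffebg  g
    3  aeffeadefcgaf$fgbffebgadf  f
    4  af$fgbffebgadfaeffeadefcg  g
    5  bffebgadfaeffeadefcgaf$fg  g
    6  bgadfaeffeadefcgaf$fgbffe  e
    7  cgaf$fgbffebgadfaeffeadef  f
    8  defcgaf$fgbffebgadfaeffea  a
    9  dfaeffeadefcgaf$fgbffebga  a
   10  eadefcgaf$fgbffebgadfaeff  f
   11  ebgadfaeffeadefcgaf$fgbff  f
   12  efcgaf$fgbffebgadfaeffead  d
   13  effeadefcgaf$fgbffebgadfa  a
   14  f$fgbffebgadfaeffeadefcga  a
   15  faeffeadefcgaf$fgbffebgad  d
   16  fcgaf$fgbffebgadfaeffeade  e
   17  feadefcgaf$fgbffebgadfaef  f
   18  febgadfaeffeadefcgaf$fgbf  f
   19  ffeadefcgaf$fgbffebgadfae  e
   20  ffebgadfaeffeadefcgaf$fgb  b
   21  fgbffebgadfaeffeadefcgaf$  $
   22  gadfaeffeadefcgaf$fgbffeb  b
   23  gaf$fgbffebgadfaeffeadefc  c
   24  gbffebgadfaeffeadefcgaf$f  f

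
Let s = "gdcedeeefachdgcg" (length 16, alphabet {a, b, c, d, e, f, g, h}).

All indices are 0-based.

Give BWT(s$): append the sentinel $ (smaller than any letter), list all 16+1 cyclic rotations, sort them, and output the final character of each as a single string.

rank  rotation           last
    0  $gdcedeeefachdgcg  g
    1  achdgcg$gdcedeeef  f
    2  cedeeefachdgcg$gd  d
    3  cg$gdcedeeefachdg  g
    4  chdgcg$gdcedeeefa  a
    5  dcedeeefachdgcg$g  g
    6  deeefachdgcg$gdce  e
    7  dgcg$gdcedeeefach  h
    8  edeeefachdgcg$gdc  c
    9  eeefachdgcg$gdced  d
   10  eefachdgcg$gdcede  e
   11  efachdgcg$gdcedee  e
   12  fachdgcg$gdcedeee  e
   13  g$gdcedeeefachdgc  c
   14  gcg$gdcedeeefachd  d
   15  gdcedeeefachdgcg$  $
   16  hdgcg$gdcedeeefac  c

gfdgagehcdeeecd$c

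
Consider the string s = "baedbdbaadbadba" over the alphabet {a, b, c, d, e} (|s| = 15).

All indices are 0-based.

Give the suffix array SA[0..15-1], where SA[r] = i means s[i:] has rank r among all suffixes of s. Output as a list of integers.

rank | idx | suffix
   0 |  14 | a
   1 |   7 | aadbadba
   2 |  11 | adba
   3 |   8 | adbadba
   4 |   1 | aedbdbaadbadba
   5 |  13 | ba
   6 |   6 | baadbadba
   7 |  10 | badba
   8 |   0 | baedbdbaadbadba
   9 |   4 | bdbaadbadba
  10 |  12 | dba
  11 |   5 | dbaadbadba
  12 |   9 | dbadba
  13 |   3 | dbdbaadbadba
  14 |   2 | edbdbaadbadba

[14, 7, 11, 8, 1, 13, 6, 10, 0, 4, 12, 5, 9, 3, 2]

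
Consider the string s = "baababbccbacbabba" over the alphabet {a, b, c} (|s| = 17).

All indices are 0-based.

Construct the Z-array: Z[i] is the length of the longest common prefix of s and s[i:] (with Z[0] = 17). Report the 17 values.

[17, 0, 0, 2, 0, 1, 1, 0, 0, 2, 0, 0, 2, 0, 1, 2, 0]

Z[0]=17
i=1: outside box; Z[1]=0
i=2: outside box; Z[2]=0
i=3: outside box; Z[3]=2 scan→box=[3,5)
i=4: min(r-i=1, Z[1]=0)=0; Z[4]=0
i=5: outside box; Z[5]=1 scan→box=[5,6)
i=6: outside box; Z[6]=1 scan→box=[6,7)
i=7: outside box; Z[7]=0
i=8: outside box; Z[8]=0
i=9: outside box; Z[9]=2 scan→box=[9,11)
i=10: min(r-i=1, Z[1]=0)=0; Z[10]=0
i=11: outside box; Z[11]=0
i=12: outside box; Z[12]=2 scan→box=[12,14)
i=13: min(r-i=1, Z[1]=0)=0; Z[13]=0
i=14: outside box; Z[14]=1 scan→box=[14,15)
i=15: outside box; Z[15]=2 scan→box=[15,17)
i=16: min(r-i=1, Z[1]=0)=0; Z[16]=0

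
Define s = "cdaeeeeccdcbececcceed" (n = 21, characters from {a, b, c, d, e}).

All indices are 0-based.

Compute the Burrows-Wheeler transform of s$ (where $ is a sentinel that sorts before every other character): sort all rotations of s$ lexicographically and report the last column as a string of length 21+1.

ddcdeec$cececccebeecea

rank  rotation                last
    0  $cdaeeeeccdcbececcceed  d
    1  aeeeeccdcbececcceed$cd  d
    2  bececcceed$cdaeeeeccdc  c
    3  cbececcceed$cdaeeeeccd  d
    4  ccceed$cdaeeeeccdcbece  e
    5  ccdcbececcceed$cdaeeee  e
    6  cceed$cdaeeeeccdcbecec  c
    7  cdaeeeeccdcbececcceed$  $
    8  cdcbececcceed$cdaeeeec  c
    9  ceccceed$cdaeeeeccdcbe  e
   10  ceed$cdaeeeeccdcbececc  c
   11  d$cdaeeeeccdcbececccee  e
   12  daeeeeccdcbececcceed$c  c
   13  dcbececcceed$cdaeeeecc  c
   14  eccceed$cdaeeeeccdcbec  c
   15  eccdcbececcceed$cdaeee  e
   16  ececcceed$cdaeeeeccdcb  b
   17  ed$cdaeeeeccdcbececcce  e
   18  eeccdcbececcceed$cdaee  e
   19  eed$cdaeeeeccdcbececcc  c
   20  eeeccdcbececcceed$cdae  e
   21  eeeeccdcbececcceed$cda  a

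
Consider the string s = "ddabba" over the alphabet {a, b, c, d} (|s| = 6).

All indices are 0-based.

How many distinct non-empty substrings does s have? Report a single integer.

sorted suffixes:
  #0 SA[0]=5  'a'
  #1 SA[1]=2  'abba'
  #2 SA[2]=4  'ba'
  #3 SA[3]=3  'bba'
  #4 SA[4]=1  'dabba'
  #5 SA[5]=0  'ddabba'

SA = [5, 2, 4, 3, 1, 0]
[i] adj suffixes → lcp
  [1] 5/2 → 1 ('a')
  [2] 2/4 → 0 ('')
  [3] 4/3 → 1 ('b')
  [4] 3/1 → 0 ('')
  [5] 1/0 → 1 ('d')

n(n+1)/2 = 6·7/2 = 21
Σ LCP = 0 + 1 + 0 + 1 + 0 + 1 = 3
distinct = 21 − 3 = 18

18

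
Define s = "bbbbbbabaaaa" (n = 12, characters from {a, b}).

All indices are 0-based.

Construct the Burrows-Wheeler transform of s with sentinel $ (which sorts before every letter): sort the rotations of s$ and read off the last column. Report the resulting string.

aaaabbabbbbb$

rank  rotation       last
    0  $bbbbbbabaaaa  a
    1  a$bbbbbbabaaa  a
    2  aa$bbbbbbabaa  a
    3  aaa$bbbbbbaba  a
    4  aaaa$bbbbbbab  b
    5  abaaaa$bbbbbb  b
    6  baaaa$bbbbbba  a
    7  babaaaa$bbbbb  b
    8  bbabaaaa$bbbb  b
    9  bbbabaaaa$bbb  b
   10  bbbbabaaaa$bb  b
   11  bbbbbabaaaa$b  b
   12  bbbbbbabaaaa$  $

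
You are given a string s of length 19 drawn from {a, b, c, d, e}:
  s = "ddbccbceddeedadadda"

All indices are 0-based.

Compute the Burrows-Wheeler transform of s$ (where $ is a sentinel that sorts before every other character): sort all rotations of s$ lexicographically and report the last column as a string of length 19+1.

addddccbbdeada$edecd

rank  rotation              last
    0  $ddbccbceddeedadadda  a
    1  a$ddbccbceddeedadadd  d
    2  adadda$ddbccbceddeed  d
    3  adda$ddbccbceddeedad  d
    4  bccbceddeedadadda$dd  d
    5  bceddeedadadda$ddbcc  c
    6  cbceddeedadadda$ddbc  c
    7  ccbceddeedadadda$ddb  b
    8  ceddeedadadda$ddbccb  b
    9  da$ddbccbceddeedadad  d
   10  dadadda$ddbccbceddee  e
   11  dadda$ddbccbceddeeda  a
   12  dbccbceddeedadadda$d  d
   13  dda$ddbccbceddeedada  a
   14  ddbccbceddeedadadda$  $
   15  ddeedadadda$ddbccbce  e
   16  deedadadda$ddbccbced  d
   17  edadadda$ddbccbcedde  e
   18  eddeedadadda$ddbccbc  c
   19  eedadadda$ddbccbcedd  d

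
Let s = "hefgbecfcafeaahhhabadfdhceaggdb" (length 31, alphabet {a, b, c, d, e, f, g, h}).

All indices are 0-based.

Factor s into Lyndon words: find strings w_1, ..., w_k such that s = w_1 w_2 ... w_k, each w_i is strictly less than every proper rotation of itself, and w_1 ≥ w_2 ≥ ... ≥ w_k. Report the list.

emit factor 1: 'h' (i=0, period=1)
emit factor 2: 'efg' (i=1, period=3)
emit factor 3: 'becfc' (i=4, period=5)
emit factor 4: 'afe' (i=9, period=3)
emit factor 5: 'aahhhabadfdhceaggdb' (i=12, period=19)

["h", "efg", "becfc", "afe", "aahhhabadfdhceaggdb"]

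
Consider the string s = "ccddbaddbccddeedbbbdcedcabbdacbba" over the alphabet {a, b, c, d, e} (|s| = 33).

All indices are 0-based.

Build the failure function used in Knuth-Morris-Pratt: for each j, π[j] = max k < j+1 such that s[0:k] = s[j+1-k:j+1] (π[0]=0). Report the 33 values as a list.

[0, 1, 0, 0, 0, 0, 0, 0, 0, 1, 2, 3, 4, 0, 0, 0, 0, 0, 0, 0, 1, 0, 0, 1, 0, 0, 0, 0, 0, 1, 0, 0, 0]

π[0] = 0
j=1 s[j]='c': π[1]=1 (border 'c')
j=2 s[j]='d': k: 1→0; π[2]=0 (border '')
j=3 s[j]='d': π[3]=0 (border '')
j=4 s[j]='b': π[4]=0 (border '')
j=5 s[j]='a': π[5]=0 (border '')
j=6 s[j]='d': π[6]=0 (border '')
j=7 s[j]='d': π[7]=0 (border '')
j=8 s[j]='b': π[8]=0 (border '')
j=9 s[j]='c': π[9]=1 (border 'c')
j=10 s[j]='c': π[10]=2 (border 'cc')
j=11 s[j]='d': π[11]=3 (border 'ccd')
j=12 s[j]='d': π[12]=4 (border 'ccdd')
j=13 s[j]='e': k: 4→0; π[13]=0 (border '')
j=14 s[j]='e': π[14]=0 (border '')
j=15 s[j]='d': π[15]=0 (border '')
j=16 s[j]='b': π[16]=0 (border '')
j=17 s[j]='b': π[17]=0 (border '')
j=18 s[j]='b': π[18]=0 (border '')
j=19 s[j]='d': π[19]=0 (border '')
j=20 s[j]='c': π[20]=1 (border 'c')
j=21 s[j]='e': k: 1→0; π[21]=0 (border '')
j=22 s[j]='d': π[22]=0 (border '')
j=23 s[j]='c': π[23]=1 (border 'c')
j=24 s[j]='a': k: 1→0; π[24]=0 (border '')
j=25 s[j]='b': π[25]=0 (border '')
j=26 s[j]='b': π[26]=0 (border '')
j=27 s[j]='d': π[27]=0 (border '')
j=28 s[j]='a': π[28]=0 (border '')
j=29 s[j]='c': π[29]=1 (border 'c')
j=30 s[j]='b': k: 1→0; π[30]=0 (border '')
j=31 s[j]='b': π[31]=0 (border '')
j=32 s[j]='a': π[32]=0 (border '')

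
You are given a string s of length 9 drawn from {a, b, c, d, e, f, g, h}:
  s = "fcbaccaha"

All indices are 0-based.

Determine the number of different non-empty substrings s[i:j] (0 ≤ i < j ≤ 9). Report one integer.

41

rank→(start, suffix):
  0 → (8, 'a')
  1 → (3, 'accaha')
  2 → (6, 'aha')
  3 → (2, 'baccaha')
  4 → (5, 'caha')
  5 → (1, 'cbaccaha')
  6 → (4, 'ccaha')
  7 → (0, 'fcbaccaha')
  8 → (7, 'ha')

SA = [8, 3, 6, 2, 5, 1, 4, 0, 7]
i: (SA[i-1],SA[i]) lcp shared
  1: (8,3) 1 'a'
  2: (3,6) 1 'a'
  3: (6,2) 0 ''
  4: (2,5) 0 ''
  5: (5,1) 1 'c'
  6: (1,4) 1 'c'
  7: (4,0) 0 ''
  8: (0,7) 0 ''

n(n+1)/2 = 9·10/2 = 45
Σ LCP = 0 + 1 + 1 + 0 + 0 + 1 + 1 + 0 + 0 = 4
distinct = 45 − 4 = 41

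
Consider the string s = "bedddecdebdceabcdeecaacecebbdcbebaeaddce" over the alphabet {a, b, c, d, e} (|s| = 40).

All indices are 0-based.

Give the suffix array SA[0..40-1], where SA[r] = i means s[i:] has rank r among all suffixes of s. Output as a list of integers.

rank→(start, suffix):
  0 → (20, 'aacecebbdcbebaeaddce')
  1 → (13, 'abcdeecaacecebbdcbebaeaddce')
  2 → (21, 'acecebbdcbebaeaddce')
  3 → (35, 'addce')
  4 → (33, 'aeaddce')
  5 → (32, 'baeaddce')
  6 → (26, 'bbdcbebaeaddce')
  7 → (14, 'bcdeecaacecebbdcbebaeaddce')
  8 → (27, 'bdcbebaeaddce')
  9 → (9, 'bdceabcdeecaacecebbdcbebaeaddce')
  10 → (30, 'bebaeaddce')
  11 → (0, 'bedddecdebdceabcdeecaacecebbdcbebaeaddce')
  12 → (19, 'caacecebbdcbebaeaddce')
  13 → (29, 'cbebaeaddce')
  14 → (6, 'cdebdceabcdeecaacecebbdcbebaeaddce')
  15 → (15, 'cdeecaacecebbdcbebaeaddce')
  16 → (38, 'ce')
  17 → (11, 'ceabcdeecaacecebbdcbebaeaddce')
  18 → (24, 'cebbdcbebaeaddce')
  19 → (22, 'cecebbdcbebaeaddce')
  20 → (28, 'dcbebaeaddce')
  21 → (37, 'dce')
  22 → (10, 'dceabcdeecaacecebbdcbebaeaddce')
  23 → (36, 'ddce')
  24 → (2, 'dddecdebdceabcdeecaacecebbdcbebaeaddce')
  25 → (3, 'ddecdebdceabcdeecaacecebbdcbebaeaddce')
  26 → (7, 'debdceabcdeecaacecebbdcbebaeaddce')
  27 → (4, 'decdebdceabcdeecaacecebbdcbebaeaddce')
  28 → (16, 'deecaacecebbdcbebaeaddce')
  29 → (39, 'e')
  30 → (12, 'eabcdeecaacecebbdcbebaeaddce')
  31 → (34, 'eaddce')
  32 → (31, 'ebaeaddce')
  33 → (25, 'ebbdcbebaeaddce')
  34 → (8, 'ebdceabcdeecaacecebbdcbebaeaddce')
  35 → (18, 'ecaacecebbdcbebaeaddce')
  36 → (5, 'ecdebdceabcdeecaacecebbdcbebaeaddce')
  37 → (23, 'ecebbdcbebaeaddce')
  38 → (1, 'edddecdebdceabcdeecaacecebbdcbebaeaddce')
  39 → (17, 'eecaacecebbdcbebaeaddce')

[20, 13, 21, 35, 33, 32, 26, 14, 27, 9, 30, 0, 19, 29, 6, 15, 38, 11, 24, 22, 28, 37, 10, 36, 2, 3, 7, 4, 16, 39, 12, 34, 31, 25, 8, 18, 5, 23, 1, 17]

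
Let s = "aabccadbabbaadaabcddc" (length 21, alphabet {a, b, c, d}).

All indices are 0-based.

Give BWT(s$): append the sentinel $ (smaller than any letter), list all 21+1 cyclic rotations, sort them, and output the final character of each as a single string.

c$dbbaaacbdaaadcbbaadc

rank  rotation                last
    0  $aabccadbabbaadaabcddc  c
    1  aabccadbabbaadaabcddc$  $
    2  aabcddc$aabccadbabbaad  d
    3  aadaabcddc$aabccadbabb  b
    4  abbaadaabcddc$aabccadb  b
    5  abccadbabbaadaabcddc$a  a
    6  abcddc$aabccadbabbaada  a
    7  adaabcddc$aabccadbabba  a
    8  adbabbaadaabcddc$aabcc  c
    9  baadaabcddc$aabccadbab  b
   10  babbaadaabcddc$aabccad  d
   11  bbaadaabcddc$aabccadba  a
   12  bccadbabbaadaabcddc$aa  a
   13  bcddc$aabccadbabbaadaa  a
   14  c$aabccadbabbaadaabcdd  d
   15  cadbabbaadaabcddc$aabc  c
   16  ccadbabbaadaabcddc$aab  b
   17  cddc$aabccadbabbaadaab  b
   18  daabcddc$aabccadbabbaa  a
   19  dbabbaadaabcddc$aabcca  a
   20  dc$aabccadbabbaadaabcd  d
   21  ddc$aabccadbabbaadaabc  c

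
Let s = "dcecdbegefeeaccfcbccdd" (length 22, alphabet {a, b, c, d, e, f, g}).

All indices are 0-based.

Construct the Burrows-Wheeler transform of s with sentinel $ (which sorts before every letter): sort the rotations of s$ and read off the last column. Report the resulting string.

decdfbaecdcdc$cecfgbcee

rank  rotation                 last
    0  $dcecdbegefeeaccfcbccdd  d
    1  accfcbccdd$dcecdbegefee  e
    2  bccdd$dcecdbegefeeaccfc  c
    3  begefeeaccfcbccdd$dcecd  d
    4  cbccdd$dcecdbegefeeaccf  f
    5  ccdd$dcecdbegefeeaccfcb  b
    6  ccfcbccdd$dcecdbegefeea  a
    7  cdbegefeeaccfcbccdd$dce  e
    8  cdd$dcecdbegefeeaccfcbc  c
    9  cecdbegefeeaccfcbccdd$d  d
   10  cfcbccdd$dcecdbegefeeac  c
   11  d$dcecdbegefeeaccfcbccd  d
   12  dbegefeeaccfcbccdd$dcec  c
   13  dcecdbegefeeaccfcbccdd$  $
   14  dd$dcecdbegefeeaccfcbcc  c
   15  eaccfcbccdd$dcecdbegefe  e
   16  ecdbegefeeaccfcbccdd$dc  c
   17  eeaccfcbccdd$dcecdbegef  f
   18  efeeaccfcbccdd$dcecdbeg  g
   19  egefeeaccfcbccdd$dcecdb  b
   20  fcbccdd$dcecdbegefeeacc  c
   21  feeaccfcbccdd$dcecdbege  e
   22  gefeeaccfcbccdd$dcecdbe  e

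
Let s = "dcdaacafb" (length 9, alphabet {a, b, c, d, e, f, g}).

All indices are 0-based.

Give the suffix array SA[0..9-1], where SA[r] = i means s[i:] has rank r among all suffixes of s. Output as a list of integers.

sorted suffixes:
  #0 SA[0]=3  'aacafb'
  #1 SA[1]=4  'acafb'
  #2 SA[2]=6  'afb'
  #3 SA[3]=8  'b'
  #4 SA[4]=5  'cafb'
  #5 SA[5]=1  'cdaacafb'
  #6 SA[6]=2  'daacafb'
  #7 SA[7]=0  'dcdaacafb'
  #8 SA[8]=7  'fb'

[3, 4, 6, 8, 5, 1, 2, 0, 7]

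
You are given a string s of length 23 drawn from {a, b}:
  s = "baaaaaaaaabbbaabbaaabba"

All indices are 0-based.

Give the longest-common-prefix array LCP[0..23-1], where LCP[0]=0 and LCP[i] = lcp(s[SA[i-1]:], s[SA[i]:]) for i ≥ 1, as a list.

[0, 1, 8, 7, 6, 5, 4, 3, 5, 2, 5, 4, 1, 4, 3, 0, 2, 4, 3, 1, 3, 4, 2]

rank | idx | suffix
   0 |  22 | a
   1 |   1 | aaaaaaaaabbbaabbaaabba
   2 |   2 | aaaaaaaabbbaabbaaabba
   3 |   3 | aaaaaaabbbaabbaaabba
   4 |   4 | aaaaaabbbaabbaaabba
   5 |   5 | aaaaabbbaabbaaabba
   6 |   6 | aaaabbbaabbaaabba
   7 |  17 | aaabba
   8 |   7 | aaabbbaabbaaabba
   9 |  18 | aabba
  10 |  13 | aabbaaabba
  11 |   8 | aabbbaabbaaabba
  12 |  19 | abba
  13 |  14 | abbaaabba
  14 |   9 | abbbaabbaaabba
  15 |  21 | ba
  16 |   0 | baaaaaaaaabbbaabbaaabba
  17 |  16 | baaabba
  18 |  12 | baabbaaabba
  19 |  20 | bba
  20 |  15 | bbaaabba
  21 |  11 | bbaabbaaabba
  22 |  10 | bbbaabbaaabba

SA = [22, 1, 2, 3, 4, 5, 6, 17, 7, 18, 13, 8, 19, 14, 9, 21, 0, 16, 12, 20, 15, 11, 10]
rank  pair      lcp
   1  s[22:],s[1:]  1  'a'
   2  s[1:],s[2:]  8  'aaaaaaaa'
   3  s[2:],s[3:]  7  'aaaaaaa'
   4  s[3:],s[4:]  6  'aaaaaa'
   5  s[4:],s[5:]  5  'aaaaa'
   6  s[5:],s[6:]  4  'aaaa'
   7  s[6:],s[17:]  3  'aaa'
   8  s[17:],s[7:]  5  'aaabb'
   9  s[7:],s[18:]  2  'aa'
  10  s[18:],s[13:]  5  'aabba'
  11  s[13:],s[8:]  4  'aabb'
  12  s[8:],s[19:]  1  'a'
  13  s[19:],s[14:]  4  'abba'
  14  s[14:],s[9:]  3  'abb'
  15  s[9:],s[21:]  0  ''
  16  s[21:],s[0:]  2  'ba'
  17  s[0:],s[16:]  4  'baaa'
  18  s[16:],s[12:]  3  'baa'
  19  s[12:],s[20:]  1  'b'
  20  s[20:],s[15:]  3  'bba'
  21  s[15:],s[11:]  4  'bbaa'
  22  s[11:],s[10:]  2  'bb'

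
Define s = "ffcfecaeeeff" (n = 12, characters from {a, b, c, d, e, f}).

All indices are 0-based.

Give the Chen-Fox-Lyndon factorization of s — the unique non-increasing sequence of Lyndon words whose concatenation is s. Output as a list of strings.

emit factor 1: 'f' (i=0, period=1)
emit factor 2: 'f' (i=1, period=1)
emit factor 3: 'cfe' (i=2, period=3)
emit factor 4: 'c' (i=5, period=1)
emit factor 5: 'aeeeff' (i=6, period=6)

["f", "f", "cfe", "c", "aeeeff"]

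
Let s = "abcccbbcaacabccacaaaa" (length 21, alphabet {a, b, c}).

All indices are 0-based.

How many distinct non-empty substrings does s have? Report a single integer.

195

sorted suffixes:
  #0 SA[0]=20  'a'
  #1 SA[1]=19  'aa'
  #2 SA[2]=18  'aaa'
  #3 SA[3]=17  'aaaa'
  #4 SA[4]=8  'aacabccacaaaa'
  #5 SA[5]=11  'abccacaaaa'
  #6 SA[6]=0  'abcccbbcaacabccacaaaa'
  #7 SA[7]=15  'acaaaa'
  #8 SA[8]=9  'acabccacaaaa'
  #9 SA[9]=5  'bbcaacabccacaaaa'
  #10 SA[10]=6  'bcaacabccacaaaa'
  #11 SA[11]=12  'bccacaaaa'
  #12 SA[12]=1  'bcccbbcaacabccacaaaa'
  #13 SA[13]=16  'caaaa'
  #14 SA[14]=7  'caacabccacaaaa'
  #15 SA[15]=10  'cabccacaaaa'
  #16 SA[16]=14  'cacaaaa'
  #17 SA[17]=4  'cbbcaacabccacaaaa'
  #18 SA[18]=13  'ccacaaaa'
  #19 SA[19]=3  'ccbbcaacabccacaaaa'
  #20 SA[20]=2  'cccbbcaacabccacaaaa'

SA = [20, 19, 18, 17, 8, 11, 0, 15, 9, 5, 6, 12, 1, 16, 7, 10, 14, 4, 13, 3, 2]
rank  pair      lcp
   1  s[20:],s[19:]  1  'a'
   2  s[19:],s[18:]  2  'aa'
   3  s[18:],s[17:]  3  'aaa'
   4  s[17:],s[8:]  2  'aa'
   5  s[8:],s[11:]  1  'a'
   6  s[11:],s[0:]  4  'abcc'
   7  s[0:],s[15:]  1  'a'
   8  s[15:],s[9:]  3  'aca'
   9  s[9:],s[5:]  0  ''
  10  s[5:],s[6:]  1  'b'
  11  s[6:],s[12:]  2  'bc'
  12  s[12:],s[1:]  3  'bcc'
  13  s[1:],s[16:]  0  ''
  14  s[16:],s[7:]  3  'caa'
  15  s[7:],s[10:]  2  'ca'
  16  s[10:],s[14:]  2  'ca'
  17  s[14:],s[4:]  1  'c'
  18  s[4:],s[13:]  1  'c'
  19  s[13:],s[3:]  2  'cc'
  20  s[3:],s[2:]  2  'cc'

n(n+1)/2 = 21·22/2 = 231
Σ LCP = 0 + 1 + 2 + 3 + 2 + 1 + 4 + 1 + 3 + 0 + 1 + 2 + 3 + 0 + 3 + 2 + 2 + 1 + 1 + 2 + 2 = 36
distinct = 231 − 36 = 195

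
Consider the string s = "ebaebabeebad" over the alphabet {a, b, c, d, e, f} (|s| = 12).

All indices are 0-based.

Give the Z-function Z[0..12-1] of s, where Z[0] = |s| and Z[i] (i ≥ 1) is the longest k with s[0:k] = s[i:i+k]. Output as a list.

[12, 0, 0, 3, 0, 0, 0, 1, 3, 0, 0, 0]

Z[0]=12
i=1: fresh scan; Z[1]=0
i=2: fresh scan; Z[2]=0
i=3: fresh scan; Z[3]=3 extend→box=[3,6)
i=4: min(r-i=2, Z[1]=0)=0; Z[4]=0
i=5: min(r-i=1, Z[2]=0)=0; Z[5]=0
i=6: fresh scan; Z[6]=0
i=7: fresh scan; Z[7]=1 extend→box=[7,8)
i=8: fresh scan; Z[8]=3 extend→box=[8,11)
i=9: min(r-i=2, Z[1]=0)=0; Z[9]=0
i=10: min(r-i=1, Z[2]=0)=0; Z[10]=0
i=11: fresh scan; Z[11]=0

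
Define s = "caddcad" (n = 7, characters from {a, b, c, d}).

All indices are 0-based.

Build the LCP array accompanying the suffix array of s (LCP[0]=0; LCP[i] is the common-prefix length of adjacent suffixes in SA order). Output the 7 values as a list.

rank | idx | suffix
   0 |   5 | ad
   1 |   1 | addcad
   2 |   4 | cad
   3 |   0 | caddcad
   4 |   6 | d
   5 |   3 | dcad
   6 |   2 | ddcad

SA = [5, 1, 4, 0, 6, 3, 2]
i: (SA[i-1],SA[i]) lcp shared
  1: (5,1) 2 'ad'
  2: (1,4) 0 ''
  3: (4,0) 3 'cad'
  4: (0,6) 0 ''
  5: (6,3) 1 'd'
  6: (3,2) 1 'd'

[0, 2, 0, 3, 0, 1, 1]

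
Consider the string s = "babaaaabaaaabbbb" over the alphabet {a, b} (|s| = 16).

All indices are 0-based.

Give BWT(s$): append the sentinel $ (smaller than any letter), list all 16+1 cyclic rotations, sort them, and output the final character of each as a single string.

bbbaaaabaabaa$bba

rank  rotation           last
    0  $babaaaabaaaabbbb  b
    1  aaaabaaaabbbb$bab  b
    2  aaaabbbb$babaaaab  b
    3  aaabaaaabbbb$baba  a
    4  aaabbbb$babaaaaba  a
    5  aabaaaabbbb$babaa  a
    6  aabbbb$babaaaabaa  a
    7  abaaaabaaaabbbb$b  b
    8  abaaaabbbb$babaaa  a
    9  abbbb$babaaaabaaa  a
   10  b$babaaaabaaaabbb  b
   11  baaaabaaaabbbb$ba  a
   12  baaaabbbb$babaaaa  a
   13  babaaaabaaaabbbb$  $
   14  bb$babaaaabaaaabb  b
   15  bbb$babaaaabaaaab  b
   16  bbbb$babaaaabaaaa  a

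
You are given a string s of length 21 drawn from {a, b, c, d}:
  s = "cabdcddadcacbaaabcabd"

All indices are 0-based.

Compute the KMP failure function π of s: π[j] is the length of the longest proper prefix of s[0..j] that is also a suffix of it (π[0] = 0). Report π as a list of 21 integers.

[0, 0, 0, 0, 1, 0, 0, 0, 0, 1, 2, 1, 0, 0, 0, 0, 0, 1, 2, 3, 4]

π[0] = 0
j=1 s[j]='a': π[1]=0 (border '')
j=2 s[j]='b': π[2]=0 (border '')
j=3 s[j]='d': π[3]=0 (border '')
j=4 s[j]='c': π[4]=1 (border 'c')
j=5 s[j]='d': k: 1→0; π[5]=0 (border '')
j=6 s[j]='d': π[6]=0 (border '')
j=7 s[j]='a': π[7]=0 (border '')
j=8 s[j]='d': π[8]=0 (border '')
j=9 s[j]='c': π[9]=1 (border 'c')
j=10 s[j]='a': π[10]=2 (border 'ca')
j=11 s[j]='c': k: 2→0; π[11]=1 (border 'c')
j=12 s[j]='b': k: 1→0; π[12]=0 (border '')
j=13 s[j]='a': π[13]=0 (border '')
j=14 s[j]='a': π[14]=0 (border '')
j=15 s[j]='a': π[15]=0 (border '')
j=16 s[j]='b': π[16]=0 (border '')
j=17 s[j]='c': π[17]=1 (border 'c')
j=18 s[j]='a': π[18]=2 (border 'ca')
j=19 s[j]='b': π[19]=3 (border 'cab')
j=20 s[j]='d': π[20]=4 (border 'cabd')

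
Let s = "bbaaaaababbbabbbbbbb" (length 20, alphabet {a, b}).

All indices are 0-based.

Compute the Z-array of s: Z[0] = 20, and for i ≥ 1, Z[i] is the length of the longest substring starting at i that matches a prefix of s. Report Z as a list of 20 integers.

[20, 1, 0, 0, 0, 0, 0, 1, 0, 2, 3, 1, 0, 2, 2, 2, 2, 2, 2, 1]

Z[0]=20
i=1: fresh scan; Z[1]=1 extend→box=[1,2)
i=2: fresh scan; Z[2]=0
i=3: fresh scan; Z[3]=0
i=4: fresh scan; Z[4]=0
i=5: fresh scan; Z[5]=0
i=6: fresh scan; Z[6]=0
i=7: fresh scan; Z[7]=1 extend→box=[7,8)
i=8: fresh scan; Z[8]=0
i=9: fresh scan; Z[9]=2 extend→box=[9,11)
i=10: min(r-i=1, Z[1]=1)=1; Z[10]=3 extend→box=[10,13)
i=11: min(r-i=2, Z[1]=1)=1; Z[11]=1
i=12: min(r-i=1, Z[2]=0)=0; Z[12]=0
i=13: fresh scan; Z[13]=2 extend→box=[13,15)
i=14: min(r-i=1, Z[1]=1)=1; Z[14]=2 extend→box=[14,16)
i=15: min(r-i=1, Z[1]=1)=1; Z[15]=2 extend→box=[15,17)
i=16: min(r-i=1, Z[1]=1)=1; Z[16]=2 extend→box=[16,18)
i=17: min(r-i=1, Z[1]=1)=1; Z[17]=2 extend→box=[17,19)
i=18: min(r-i=1, Z[1]=1)=1; Z[18]=2 extend→box=[18,20)
i=19: min(r-i=1, Z[1]=1)=1; Z[19]=1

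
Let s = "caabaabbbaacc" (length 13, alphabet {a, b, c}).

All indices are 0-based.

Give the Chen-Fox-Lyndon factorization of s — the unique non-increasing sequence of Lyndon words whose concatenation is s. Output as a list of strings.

["c", "aabaabbbaacc"]

emit factor 1: 'c' (i=0, period=1)
emit factor 2: 'aabaabbbaacc' (i=1, period=12)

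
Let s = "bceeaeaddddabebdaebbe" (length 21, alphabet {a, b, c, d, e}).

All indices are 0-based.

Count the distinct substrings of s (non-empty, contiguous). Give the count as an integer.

207

rank→(start, suffix):
  0 → (11, 'abebdaebbe')
  1 → (6, 'addddabebdaebbe')
  2 → (4, 'aeaddddabebdaebbe')
  3 → (16, 'aebbe')
  4 → (18, 'bbe')
  5 → (0, 'bceeaeaddddabebdaebbe')
  6 → (14, 'bdaebbe')
  7 → (19, 'be')
  8 → (12, 'bebdaebbe')
  9 → (1, 'ceeaeaddddabebdaebbe')
  10 → (10, 'dabebdaebbe')
  11 → (15, 'daebbe')
  12 → (9, 'ddabebdaebbe')
  13 → (8, 'dddabebdaebbe')
  14 → (7, 'ddddabebdaebbe')
  15 → (20, 'e')
  16 → (5, 'eaddddabebdaebbe')
  17 → (3, 'eaeaddddabebdaebbe')
  18 → (17, 'ebbe')
  19 → (13, 'ebdaebbe')
  20 → (2, 'eeaeaddddabebdaebbe')

SA = [11, 6, 4, 16, 18, 0, 14, 19, 12, 1, 10, 15, 9, 8, 7, 20, 5, 3, 17, 13, 2]
[i] adj suffixes → lcp
  [1] 11/6 → 1 ('a')
  [2] 6/4 → 1 ('a')
  [3] 4/16 → 2 ('ae')
  [4] 16/18 → 0 ('')
  [5] 18/0 → 1 ('b')
  [6] 0/14 → 1 ('b')
  [7] 14/19 → 1 ('b')
  [8] 19/12 → 2 ('be')
  [9] 12/1 → 0 ('')
  [10] 1/10 → 0 ('')
  [11] 10/15 → 2 ('da')
  [12] 15/9 → 1 ('d')
  [13] 9/8 → 2 ('dd')
  [14] 8/7 → 3 ('ddd')
  [15] 7/20 → 0 ('')
  [16] 20/5 → 1 ('e')
  [17] 5/3 → 2 ('ea')
  [18] 3/17 → 1 ('e')
  [19] 17/13 → 2 ('eb')
  [20] 13/2 → 1 ('e')

n(n+1)/2 = 21·22/2 = 231
Σ LCP = 0 + 1 + 1 + 2 + 0 + 1 + 1 + 1 + 2 + 0 + 0 + 2 + 1 + 2 + 3 + 0 + 1 + 2 + 1 + 2 + 1 = 24
distinct = 231 − 24 = 207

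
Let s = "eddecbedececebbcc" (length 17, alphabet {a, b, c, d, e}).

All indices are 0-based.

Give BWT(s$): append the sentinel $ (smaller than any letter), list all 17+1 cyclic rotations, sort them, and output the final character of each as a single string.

rank  rotation            last
    0  $eddecbedececebbcc  c
    1  bbcc$eddecbedecece  e
    2  bcc$eddecbedececeb  b
    3  bedececebbcc$eddec  c
    4  c$eddecbedececebbc  c
    5  cbedececebbcc$edde  e
    6  cc$eddecbedececebb  b
    7  cebbcc$eddecbedece  e
    8  cecebbcc$eddecbede  e
    9  ddecbedececebbcc$e  e
   10  decbedececebbcc$ed  d
   11  dececebbcc$eddecbe  e
   12  ebbcc$eddecbedecec  c
   13  ecbedececebbcc$edd  d
   14  ecebbcc$eddecbedec  c
   15  ececebbcc$eddecbed  d
   16  eddecbedececebbcc$  $
   17  edececebbcc$eddecb  b

cebccebeeedecdcd$b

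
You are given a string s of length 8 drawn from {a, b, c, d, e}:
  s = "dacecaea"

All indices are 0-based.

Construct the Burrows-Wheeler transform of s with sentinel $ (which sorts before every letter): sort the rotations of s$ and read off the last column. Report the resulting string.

aedcea$ac

rank  rotation   last
    0  $dacecaea  a
    1  a$dacecae  e
    2  acecaea$d  d
    3  aea$dacec  c
    4  caea$dace  e
    5  cecaea$da  a
    6  dacecaea$  $
    7  ea$daceca  a
    8  ecaea$dac  c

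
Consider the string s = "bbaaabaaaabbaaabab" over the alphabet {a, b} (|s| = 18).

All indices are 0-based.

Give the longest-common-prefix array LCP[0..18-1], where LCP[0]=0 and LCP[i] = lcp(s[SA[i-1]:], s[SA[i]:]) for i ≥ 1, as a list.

[0, 3, 5, 4, 2, 4, 3, 1, 2, 3, 2, 0, 1, 4, 6, 2, 1, 7]

rank | idx | suffix
   0 |   6 | aaaabbaaabab
   1 |   2 | aaabaaaabbaaabab
   2 |  12 | aaabab
   3 |   7 | aaabbaaabab
   4 |   3 | aabaaaabbaaabab
   5 |  13 | aabab
   6 |   8 | aabbaaabab
   7 |  16 | ab
   8 |   4 | abaaaabbaaabab
   9 |  14 | abab
  10 |   9 | abbaaabab
  11 |  17 | b
  12 |   5 | baaaabbaaabab
  13 |   1 | baaabaaaabbaaabab
  14 |  11 | baaabab
  15 |  15 | bab
  16 |   0 | bbaaabaaaabbaaabab
  17 |  10 | bbaaabab

SA = [6, 2, 12, 7, 3, 13, 8, 16, 4, 14, 9, 17, 5, 1, 11, 15, 0, 10]
i: (SA[i-1],SA[i]) lcp shared
  1: (6,2) 3 'aaa'
  2: (2,12) 5 'aaaba'
  3: (12,7) 4 'aaab'
  4: (7,3) 2 'aa'
  5: (3,13) 4 'aaba'
  6: (13,8) 3 'aab'
  7: (8,16) 1 'a'
  8: (16,4) 2 'ab'
  9: (4,14) 3 'aba'
  10: (14,9) 2 'ab'
  11: (9,17) 0 ''
  12: (17,5) 1 'b'
  13: (5,1) 4 'baaa'
  14: (1,11) 6 'baaaba'
  15: (11,15) 2 'ba'
  16: (15,0) 1 'b'
  17: (0,10) 7 'bbaaaba'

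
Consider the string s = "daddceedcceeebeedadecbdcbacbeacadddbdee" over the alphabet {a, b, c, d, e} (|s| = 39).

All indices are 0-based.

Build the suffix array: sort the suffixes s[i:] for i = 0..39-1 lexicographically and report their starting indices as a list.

rank→(start, suffix):
  0 → (29, 'acadddbdee')
  1 → (25, 'acbeacadddbdee')
  2 → (1, 'addceedcceeebeedadecbdcbacbeacadddbdee')
  3 → (31, 'adddbdee')
  4 → (17, 'adecbdcbacbeacadddbdee')
  5 → (24, 'bacbeacadddbdee')
  6 → (21, 'bdcbacbeacadddbdee')
  7 → (35, 'bdee')
  8 → (27, 'beacadddbdee')
  9 → (13, 'beedadecbdcbacbeacadddbdee')
  10 → (30, 'cadddbdee')
  11 → (23, 'cbacbeacadddbdee')
  12 → (20, 'cbdcbacbeacadddbdee')
  13 → (26, 'cbeacadddbdee')
  14 → (8, 'cceeebeedadecbdcbacbeacadddbdee')
  15 → (4, 'ceedcceeebeedadecbdcbacbeacadddbdee')
  16 → (9, 'ceeebeedadecbdcbacbeacadddbdee')
  17 → (0, 'daddceedcceeebeedadecbdcbacbeacadddbdee')
  18 → (16, 'dadecbdcbacbeacadddbdee')
  19 → (34, 'dbdee')
  20 → (22, 'dcbacbeacadddbdee')
  21 → (7, 'dcceeebeedadecbdcbacbeacadddbdee')
  22 → (3, 'dceedcceeebeedadecbdcbacbeacadddbdee')
  23 → (33, 'ddbdee')
  24 → (2, 'ddceedcceeebeedadecbdcbacbeacadddbdee')
  25 → (32, 'dddbdee')
  26 → (18, 'decbdcbacbeacadddbdee')
  27 → (36, 'dee')
  28 → (38, 'e')
  29 → (28, 'eacadddbdee')
  30 → (12, 'ebeedadecbdcbacbeacadddbdee')
  31 → (19, 'ecbdcbacbeacadddbdee')
  32 → (15, 'edadecbdcbacbeacadddbdee')
  33 → (6, 'edcceeebeedadecbdcbacbeacadddbdee')
  34 → (37, 'ee')
  35 → (11, 'eebeedadecbdcbacbeacadddbdee')
  36 → (14, 'eedadecbdcbacbeacadddbdee')
  37 → (5, 'eedcceeebeedadecbdcbacbeacadddbdee')
  38 → (10, 'eeebeedadecbdcbacbeacadddbdee')

[29, 25, 1, 31, 17, 24, 21, 35, 27, 13, 30, 23, 20, 26, 8, 4, 9, 0, 16, 34, 22, 7, 3, 33, 2, 32, 18, 36, 38, 28, 12, 19, 15, 6, 37, 11, 14, 5, 10]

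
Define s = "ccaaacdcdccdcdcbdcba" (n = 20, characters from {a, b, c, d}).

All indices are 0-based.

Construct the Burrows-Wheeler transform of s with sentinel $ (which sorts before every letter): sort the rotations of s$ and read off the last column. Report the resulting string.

abcaacccdd$dddcabcccc

rank  rotation               last
    0  $ccaaacdcdccdcdcbdcba  a
    1  a$ccaaacdcdccdcdcbdcb  b
    2  aaacdcdccdcdcbdcba$cc  c
    3  aacdcdccdcdcbdcba$cca  a
    4  acdcdccdcdcbdcba$ccaa  a
    5  ba$ccaaacdcdccdcdcbdc  c
    6  bdcba$ccaaacdcdccdcdc  c
    7  caaacdcdccdcdcbdcba$c  c
    8  cba$ccaaacdcdccdcdcbd  d
    9  cbdcba$ccaaacdcdccdcd  d
   10  ccaaacdcdccdcdcbdcba$  $
   11  ccdcdcbdcba$ccaaacdcd  d
   12  cdcbdcba$ccaaacdcdccd  d
   13  cdccdcdcbdcba$ccaaacd  d
   14  cdcdcbdcba$ccaaacdcdc  c
   15  cdcdccdcdcbdcba$ccaaa  a
   16  dcba$ccaaacdcdccdcdcb  b
   17  dcbdcba$ccaaacdcdccdc  c
   18  dccdcdcbdcba$ccaaacdc  c
   19  dcdcbdcba$ccaaacdcdcc  c
   20  dcdccdcdcbdcba$ccaaac  c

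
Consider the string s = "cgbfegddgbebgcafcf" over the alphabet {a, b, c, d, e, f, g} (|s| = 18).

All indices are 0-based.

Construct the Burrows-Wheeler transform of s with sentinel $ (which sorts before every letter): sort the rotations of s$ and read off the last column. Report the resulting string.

fcggegf$gdbfcabdcbe

rank  rotation             last
    0  $cgbfegddgbebgcafcf  f
    1  afcf$cgbfegddgbebgc  c
    2  bebgcafcf$cgbfegddg  g
    3  bfegddgbebgcafcf$cg  g
    4  bgcafcf$cgbfegddgbe  e
    5  cafcf$cgbfegddgbebg  g
    6  cf$cgbfegddgbebgcaf  f
    7  cgbfegddgbebgcafcf$  $
    8  ddgbebgcafcf$cgbfeg  g
    9  dgbebgcafcf$cgbfegd  d
   10  ebgcafcf$cgbfegddgb  b
   11  egddgbebgcafcf$cgbf  f
   12  f$cgbfegddgbebgcafc  c
   13  fcf$cgbfegddgbebgca  a
   14  fegddgbebgcafcf$cgb  b
   15  gbebgcafcf$cgbfegdd  d
   16  gbfegddgbebgcafcf$c  c
   17  gcafcf$cgbfegddgbeb  b
   18  gddgbebgcafcf$cgbfe  e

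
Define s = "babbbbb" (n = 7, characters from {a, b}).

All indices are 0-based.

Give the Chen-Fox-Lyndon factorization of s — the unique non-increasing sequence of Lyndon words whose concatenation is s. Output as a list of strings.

emit factor 1: 'b' (i=0, period=1)
emit factor 2: 'abbbbb' (i=1, period=6)

["b", "abbbbb"]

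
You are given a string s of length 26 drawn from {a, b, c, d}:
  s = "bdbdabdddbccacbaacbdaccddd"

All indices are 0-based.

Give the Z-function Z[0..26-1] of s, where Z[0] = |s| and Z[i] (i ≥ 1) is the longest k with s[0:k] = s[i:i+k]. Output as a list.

Z[0]=26
i=1: outside box; Z[1]=0
i=2: outside box; Z[2]=2 scan→box=[2,4)
i=3: min(r-i=1, Z[1]=0)=0; Z[3]=0
i=4: outside box; Z[4]=0
i=5: outside box; Z[5]=2 scan→box=[5,7)
i=6: min(r-i=1, Z[1]=0)=0; Z[6]=0
i=7: outside box; Z[7]=0
i=8: outside box; Z[8]=0
i=9: outside box; Z[9]=1 scan→box=[9,10)
i=10: outside box; Z[10]=0
i=11: outside box; Z[11]=0
i=12: outside box; Z[12]=0
i=13: outside box; Z[13]=0
i=14: outside box; Z[14]=1 scan→box=[14,15)
i=15: outside box; Z[15]=0
i=16: outside box; Z[16]=0
i=17: outside box; Z[17]=0
i=18: outside box; Z[18]=2 scan→box=[18,20)
i=19: min(r-i=1, Z[1]=0)=0; Z[19]=0
i=20: outside box; Z[20]=0
i=21: outside box; Z[21]=0
i=22: outside box; Z[22]=0
i=23: outside box; Z[23]=0
i=24: outside box; Z[24]=0
i=25: outside box; Z[25]=0

[26, 0, 2, 0, 0, 2, 0, 0, 0, 1, 0, 0, 0, 0, 1, 0, 0, 0, 2, 0, 0, 0, 0, 0, 0, 0]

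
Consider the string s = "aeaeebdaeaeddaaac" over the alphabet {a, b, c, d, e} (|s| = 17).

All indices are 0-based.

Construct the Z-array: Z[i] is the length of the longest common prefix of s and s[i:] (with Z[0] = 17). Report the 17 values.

Z[0]=17
i=1: i≥r, start 0; Z[1]=0
i=2: i≥r, start 0; Z[2]=2 extend→box=[2,4)
i=3: min(r-i=1, Z[1]=0)=0; Z[3]=0
i=4: i≥r, start 0; Z[4]=0
i=5: i≥r, start 0; Z[5]=0
i=6: i≥r, start 0; Z[6]=0
i=7: i≥r, start 0; Z[7]=4 extend→box=[7,11)
i=8: min(r-i=3, Z[1]=0)=0; Z[8]=0
i=9: min(r-i=2, Z[2]=2)=2; Z[9]=2
i=10: min(r-i=1, Z[3]=0)=0; Z[10]=0
i=11: i≥r, start 0; Z[11]=0
i=12: i≥r, start 0; Z[12]=0
i=13: i≥r, start 0; Z[13]=1 extend→box=[13,14)
i=14: i≥r, start 0; Z[14]=1 extend→box=[14,15)
i=15: i≥r, start 0; Z[15]=1 extend→box=[15,16)
i=16: i≥r, start 0; Z[16]=0

[17, 0, 2, 0, 0, 0, 0, 4, 0, 2, 0, 0, 0, 1, 1, 1, 0]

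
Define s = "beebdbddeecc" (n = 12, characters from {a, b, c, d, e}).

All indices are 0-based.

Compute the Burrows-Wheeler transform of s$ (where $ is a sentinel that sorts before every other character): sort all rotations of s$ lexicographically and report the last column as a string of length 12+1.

ced$cebbdeebd

rank  rotation       last
    0  $beebdbddeecc  c
    1  bdbddeecc$bee  e
    2  bddeecc$beebd  d
    3  beebdbddeecc$  $
    4  c$beebdbddeec  c
    5  cc$beebdbddee  e
    6  dbddeecc$beeb  b
    7  ddeecc$beebdb  b
    8  deecc$beebdbd  d
    9  ebdbddeecc$be  e
   10  ecc$beebdbdde  e
   11  eebdbddeecc$b  b
   12  eecc$beebdbdd  d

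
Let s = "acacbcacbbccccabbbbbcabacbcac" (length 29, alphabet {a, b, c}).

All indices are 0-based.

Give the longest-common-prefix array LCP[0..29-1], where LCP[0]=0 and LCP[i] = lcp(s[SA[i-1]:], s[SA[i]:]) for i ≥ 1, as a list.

[0, 2, 1, 2, 2, 3, 6, 0, 1, 4, 3, 2, 3, 1, 3, 4, 2, 0, 1, 3, 2, 3, 4, 1, 2, 5, 1, 2, 3]

rank→(start, suffix):
  0 → (21, 'abacbcac')
  1 → (14, 'abbbbbcabacbcac')
  2 → (27, 'ac')
  3 → (0, 'acacbcacbbccccabbbbbcabacbcac')
  4 → (6, 'acbbccccabbbbbcabacbcac')
  5 → (23, 'acbcac')
  6 → (2, 'acbcacbbccccabbbbbcabacbcac')
  7 → (22, 'bacbcac')
  8 → (15, 'bbbbbcabacbcac')
  9 → (16, 'bbbbcabacbcac')
  10 → (17, 'bbbcabacbcac')
  11 → (18, 'bbcabacbcac')
  12 → (8, 'bbccccabbbbbcabacbcac')
  13 → (19, 'bcabacbcac')
  14 → (25, 'bcac')
  15 → (4, 'bcacbbccccabbbbbcabacbcac')
  16 → (9, 'bccccabbbbbcabacbcac')
  17 → (28, 'c')
  18 → (20, 'cabacbcac')
  19 → (13, 'cabbbbbcabacbcac')
  20 → (26, 'cac')
  21 → (5, 'cacbbccccabbbbbcabacbcac')
  22 → (1, 'cacbcacbbccccabbbbbcabacbcac')
  23 → (7, 'cbbccccabbbbbcabacbcac')
  24 → (24, 'cbcac')
  25 → (3, 'cbcacbbccccabbbbbcabacbcac')
  26 → (12, 'ccabbbbbcabacbcac')
  27 → (11, 'cccabbbbbcabacbcac')
  28 → (10, 'ccccabbbbbcabacbcac')

SA = [21, 14, 27, 0, 6, 23, 2, 22, 15, 16, 17, 18, 8, 19, 25, 4, 9, 28, 20, 13, 26, 5, 1, 7, 24, 3, 12, 11, 10]
i: (SA[i-1],SA[i]) lcp shared
  1: (21,14) 2 'ab'
  2: (14,27) 1 'a'
  3: (27,0) 2 'ac'
  4: (0,6) 2 'ac'
  5: (6,23) 3 'acb'
  6: (23,2) 6 'acbcac'
  7: (2,22) 0 ''
  8: (22,15) 1 'b'
  9: (15,16) 4 'bbbb'
  10: (16,17) 3 'bbb'
  11: (17,18) 2 'bb'
  12: (18,8) 3 'bbc'
  13: (8,19) 1 'b'
  14: (19,25) 3 'bca'
  15: (25,4) 4 'bcac'
  16: (4,9) 2 'bc'
  17: (9,28) 0 ''
  18: (28,20) 1 'c'
  19: (20,13) 3 'cab'
  20: (13,26) 2 'ca'
  21: (26,5) 3 'cac'
  22: (5,1) 4 'cacb'
  23: (1,7) 1 'c'
  24: (7,24) 2 'cb'
  25: (24,3) 5 'cbcac'
  26: (3,12) 1 'c'
  27: (12,11) 2 'cc'
  28: (11,10) 3 'ccc'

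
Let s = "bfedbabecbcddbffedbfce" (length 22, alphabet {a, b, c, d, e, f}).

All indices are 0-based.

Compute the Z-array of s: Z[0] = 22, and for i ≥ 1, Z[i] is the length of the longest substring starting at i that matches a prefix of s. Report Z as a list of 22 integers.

Z[0]=22
i=1: fresh scan; Z[1]=0
i=2: fresh scan; Z[2]=0
i=3: fresh scan; Z[3]=0
i=4: fresh scan; Z[4]=1 scan→box=[4,5)
i=5: fresh scan; Z[5]=0
i=6: fresh scan; Z[6]=1 scan→box=[6,7)
i=7: fresh scan; Z[7]=0
i=8: fresh scan; Z[8]=0
i=9: fresh scan; Z[9]=1 scan→box=[9,10)
i=10: fresh scan; Z[10]=0
i=11: fresh scan; Z[11]=0
i=12: fresh scan; Z[12]=0
i=13: fresh scan; Z[13]=2 scan→box=[13,15)
i=14: min(r-i=1, Z[1]=0)=0; Z[14]=0
i=15: fresh scan; Z[15]=0
i=16: fresh scan; Z[16]=0
i=17: fresh scan; Z[17]=0
i=18: fresh scan; Z[18]=2 scan→box=[18,20)
i=19: min(r-i=1, Z[1]=0)=0; Z[19]=0
i=20: fresh scan; Z[20]=0
i=21: fresh scan; Z[21]=0

[22, 0, 0, 0, 1, 0, 1, 0, 0, 1, 0, 0, 0, 2, 0, 0, 0, 0, 2, 0, 0, 0]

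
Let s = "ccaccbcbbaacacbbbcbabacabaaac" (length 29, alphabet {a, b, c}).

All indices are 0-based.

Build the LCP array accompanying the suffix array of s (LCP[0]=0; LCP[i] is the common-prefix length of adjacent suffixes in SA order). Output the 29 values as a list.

[0, 2, 3, 1, 3, 1, 2, 3, 2, 2, 0, 3, 2, 2, 1, 2, 2, 1, 3, 0, 1, 2, 3, 1, 2, 3, 2, 1, 2]

sorted suffixes:
  #0 SA[0]=25  'aaac'
  #1 SA[1]=26  'aac'
  #2 SA[2]=9  'aacacbbbcbabacabaaac'
  #3 SA[3]=23  'abaaac'
  #4 SA[4]=19  'abacabaaac'
  #5 SA[5]=27  'ac'
  #6 SA[6]=21  'acabaaac'
  #7 SA[7]=10  'acacbbbcbabacabaaac'
  #8 SA[8]=12  'acbbbcbabacabaaac'
  #9 SA[9]=2  'accbcbbaacacbbbcbabacabaaac'
  #10 SA[10]=24  'baaac'
  #11 SA[11]=8  'baacacbbbcbabacabaaac'
  #12 SA[12]=18  'babacabaaac'
  #13 SA[13]=20  'bacabaaac'
  #14 SA[14]=7  'bbaacacbbbcbabacabaaac'
  #15 SA[15]=14  'bbbcbabacabaaac'
  #16 SA[16]=15  'bbcbabacabaaac'
  #17 SA[17]=16  'bcbabacabaaac'
  #18 SA[18]=5  'bcbbaacacbbbcbabacabaaac'
  #19 SA[19]=28  'c'
  #20 SA[20]=22  'cabaaac'
  #21 SA[21]=11  'cacbbbcbabacabaaac'
  #22 SA[22]=1  'caccbcbbaacacbbbcbabacabaaac'
  #23 SA[23]=17  'cbabacabaaac'
  #24 SA[24]=6  'cbbaacacbbbcbabacabaaac'
  #25 SA[25]=13  'cbbbcbabacabaaac'
  #26 SA[26]=4  'cbcbbaacacbbbcbabacabaaac'
  #27 SA[27]=0  'ccaccbcbbaacacbbbcbabacabaaac'
  #28 SA[28]=3  'ccbcbbaacacbbbcbabacabaaac'

SA = [25, 26, 9, 23, 19, 27, 21, 10, 12, 2, 24, 8, 18, 20, 7, 14, 15, 16, 5, 28, 22, 11, 1, 17, 6, 13, 4, 0, 3]
[i] adj suffixes → lcp
  [1] 25/26 → 2 ('aa')
  [2] 26/9 → 3 ('aac')
  [3] 9/23 → 1 ('a')
  [4] 23/19 → 3 ('aba')
  [5] 19/27 → 1 ('a')
  [6] 27/21 → 2 ('ac')
  [7] 21/10 → 3 ('aca')
  [8] 10/12 → 2 ('ac')
  [9] 12/2 → 2 ('ac')
  [10] 2/24 → 0 ('')
  [11] 24/8 → 3 ('baa')
  [12] 8/18 → 2 ('ba')
  [13] 18/20 → 2 ('ba')
  [14] 20/7 → 1 ('b')
  [15] 7/14 → 2 ('bb')
  [16] 14/15 → 2 ('bb')
  [17] 15/16 → 1 ('b')
  [18] 16/5 → 3 ('bcb')
  [19] 5/28 → 0 ('')
  [20] 28/22 → 1 ('c')
  [21] 22/11 → 2 ('ca')
  [22] 11/1 → 3 ('cac')
  [23] 1/17 → 1 ('c')
  [24] 17/6 → 2 ('cb')
  [25] 6/13 → 3 ('cbb')
  [26] 13/4 → 2 ('cb')
  [27] 4/0 → 1 ('c')
  [28] 0/3 → 2 ('cc')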